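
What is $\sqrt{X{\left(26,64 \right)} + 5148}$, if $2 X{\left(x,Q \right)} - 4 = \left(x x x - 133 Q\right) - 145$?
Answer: $\frac{\sqrt{38438}}{2} \approx 98.028$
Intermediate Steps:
$X{\left(x,Q \right)} = - \frac{141}{2} + \frac{x^{3}}{2} - \frac{133 Q}{2}$ ($X{\left(x,Q \right)} = 2 + \frac{\left(x x x - 133 Q\right) - 145}{2} = 2 + \frac{\left(x^{2} x - 133 Q\right) - 145}{2} = 2 + \frac{\left(x^{3} - 133 Q\right) - 145}{2} = 2 + \frac{-145 + x^{3} - 133 Q}{2} = 2 - \left(\frac{145}{2} - \frac{x^{3}}{2} + \frac{133 Q}{2}\right) = - \frac{141}{2} + \frac{x^{3}}{2} - \frac{133 Q}{2}$)
$\sqrt{X{\left(26,64 \right)} + 5148} = \sqrt{\left(- \frac{141}{2} + \frac{26^{3}}{2} - 4256\right) + 5148} = \sqrt{\left(- \frac{141}{2} + \frac{1}{2} \cdot 17576 - 4256\right) + 5148} = \sqrt{\left(- \frac{141}{2} + 8788 - 4256\right) + 5148} = \sqrt{\frac{8923}{2} + 5148} = \sqrt{\frac{19219}{2}} = \frac{\sqrt{38438}}{2}$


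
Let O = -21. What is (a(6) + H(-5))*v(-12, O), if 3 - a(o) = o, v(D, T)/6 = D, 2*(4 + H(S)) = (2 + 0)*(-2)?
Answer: 648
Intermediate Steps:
H(S) = -6 (H(S) = -4 + ((2 + 0)*(-2))/2 = -4 + (2*(-2))/2 = -4 + (½)*(-4) = -4 - 2 = -6)
v(D, T) = 6*D
a(o) = 3 - o
(a(6) + H(-5))*v(-12, O) = ((3 - 1*6) - 6)*(6*(-12)) = ((3 - 6) - 6)*(-72) = (-3 - 6)*(-72) = -9*(-72) = 648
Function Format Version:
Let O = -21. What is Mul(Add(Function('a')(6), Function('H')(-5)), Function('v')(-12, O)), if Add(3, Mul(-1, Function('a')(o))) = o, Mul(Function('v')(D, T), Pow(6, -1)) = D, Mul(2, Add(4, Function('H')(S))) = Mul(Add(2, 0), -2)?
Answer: 648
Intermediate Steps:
Function('H')(S) = -6 (Function('H')(S) = Add(-4, Mul(Rational(1, 2), Mul(Add(2, 0), -2))) = Add(-4, Mul(Rational(1, 2), Mul(2, -2))) = Add(-4, Mul(Rational(1, 2), -4)) = Add(-4, -2) = -6)
Function('v')(D, T) = Mul(6, D)
Function('a')(o) = Add(3, Mul(-1, o))
Mul(Add(Function('a')(6), Function('H')(-5)), Function('v')(-12, O)) = Mul(Add(Add(3, Mul(-1, 6)), -6), Mul(6, -12)) = Mul(Add(Add(3, -6), -6), -72) = Mul(Add(-3, -6), -72) = Mul(-9, -72) = 648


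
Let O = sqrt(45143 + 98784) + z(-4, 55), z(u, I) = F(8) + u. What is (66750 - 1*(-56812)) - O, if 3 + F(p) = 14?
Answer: 123555 - sqrt(143927) ≈ 1.2318e+5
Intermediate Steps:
F(p) = 11 (F(p) = -3 + 14 = 11)
z(u, I) = 11 + u
O = 7 + sqrt(143927) (O = sqrt(45143 + 98784) + (11 - 4) = sqrt(143927) + 7 = 7 + sqrt(143927) ≈ 386.38)
(66750 - 1*(-56812)) - O = (66750 - 1*(-56812)) - (7 + sqrt(143927)) = (66750 + 56812) + (-7 - sqrt(143927)) = 123562 + (-7 - sqrt(143927)) = 123555 - sqrt(143927)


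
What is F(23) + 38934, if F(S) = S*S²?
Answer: 51101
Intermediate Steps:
F(S) = S³
F(23) + 38934 = 23³ + 38934 = 12167 + 38934 = 51101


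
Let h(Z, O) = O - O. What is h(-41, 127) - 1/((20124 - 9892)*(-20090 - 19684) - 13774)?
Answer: 1/406981342 ≈ 2.4571e-9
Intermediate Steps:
h(Z, O) = 0
h(-41, 127) - 1/((20124 - 9892)*(-20090 - 19684) - 13774) = 0 - 1/((20124 - 9892)*(-20090 - 19684) - 13774) = 0 - 1/(10232*(-39774) - 13774) = 0 - 1/(-406967568 - 13774) = 0 - 1/(-406981342) = 0 - 1*(-1/406981342) = 0 + 1/406981342 = 1/406981342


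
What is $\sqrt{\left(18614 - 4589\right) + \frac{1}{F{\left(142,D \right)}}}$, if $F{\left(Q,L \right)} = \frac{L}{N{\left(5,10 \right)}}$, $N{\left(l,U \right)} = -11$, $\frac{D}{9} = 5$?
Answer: $\frac{\sqrt{3155570}}{15} \approx 118.43$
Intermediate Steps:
$D = 45$ ($D = 9 \cdot 5 = 45$)
$F{\left(Q,L \right)} = - \frac{L}{11}$ ($F{\left(Q,L \right)} = \frac{L}{-11} = L \left(- \frac{1}{11}\right) = - \frac{L}{11}$)
$\sqrt{\left(18614 - 4589\right) + \frac{1}{F{\left(142,D \right)}}} = \sqrt{\left(18614 - 4589\right) + \frac{1}{\left(- \frac{1}{11}\right) 45}} = \sqrt{\left(18614 - 4589\right) + \frac{1}{- \frac{45}{11}}} = \sqrt{14025 - \frac{11}{45}} = \sqrt{\frac{631114}{45}} = \frac{\sqrt{3155570}}{15}$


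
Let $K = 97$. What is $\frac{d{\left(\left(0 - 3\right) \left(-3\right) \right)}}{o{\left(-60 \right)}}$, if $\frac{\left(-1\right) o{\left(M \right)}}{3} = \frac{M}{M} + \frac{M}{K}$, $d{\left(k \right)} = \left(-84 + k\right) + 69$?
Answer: $\frac{194}{37} \approx 5.2432$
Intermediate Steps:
$d{\left(k \right)} = -15 + k$
$o{\left(M \right)} = -3 - \frac{3 M}{97}$ ($o{\left(M \right)} = - 3 \left(\frac{M}{M} + \frac{M}{97}\right) = - 3 \left(1 + M \frac{1}{97}\right) = - 3 \left(1 + \frac{M}{97}\right) = -3 - \frac{3 M}{97}$)
$\frac{d{\left(\left(0 - 3\right) \left(-3\right) \right)}}{o{\left(-60 \right)}} = \frac{-15 + \left(0 - 3\right) \left(-3\right)}{-3 - - \frac{180}{97}} = \frac{-15 - -9}{-3 + \frac{180}{97}} = \frac{-15 + 9}{- \frac{111}{97}} = \left(-6\right) \left(- \frac{97}{111}\right) = \frac{194}{37}$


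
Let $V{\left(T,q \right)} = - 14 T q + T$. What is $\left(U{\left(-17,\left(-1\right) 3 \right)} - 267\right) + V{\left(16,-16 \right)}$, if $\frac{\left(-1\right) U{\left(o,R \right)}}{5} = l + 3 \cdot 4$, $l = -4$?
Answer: $3293$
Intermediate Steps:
$V{\left(T,q \right)} = T - 14 T q$ ($V{\left(T,q \right)} = - 14 T q + T = T - 14 T q$)
$U{\left(o,R \right)} = -40$ ($U{\left(o,R \right)} = - 5 \left(-4 + 3 \cdot 4\right) = - 5 \left(-4 + 12\right) = \left(-5\right) 8 = -40$)
$\left(U{\left(-17,\left(-1\right) 3 \right)} - 267\right) + V{\left(16,-16 \right)} = \left(-40 - 267\right) + 16 \left(1 - -224\right) = -307 + 16 \left(1 + 224\right) = -307 + 16 \cdot 225 = -307 + 3600 = 3293$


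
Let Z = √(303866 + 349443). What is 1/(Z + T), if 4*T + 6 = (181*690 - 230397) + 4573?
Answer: -25235/636151916 - √653309/636151916 ≈ -4.0939e-5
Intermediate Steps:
T = -25235 (T = -3/2 + ((181*690 - 230397) + 4573)/4 = -3/2 + ((124890 - 230397) + 4573)/4 = -3/2 + (-105507 + 4573)/4 = -3/2 + (¼)*(-100934) = -3/2 - 50467/2 = -25235)
Z = √653309 ≈ 808.28
1/(Z + T) = 1/(√653309 - 25235) = 1/(-25235 + √653309)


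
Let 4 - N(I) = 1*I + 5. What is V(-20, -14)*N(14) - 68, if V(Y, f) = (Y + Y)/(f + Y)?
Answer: -1456/17 ≈ -85.647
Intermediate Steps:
N(I) = -1 - I (N(I) = 4 - (1*I + 5) = 4 - (I + 5) = 4 - (5 + I) = 4 + (-5 - I) = -1 - I)
V(Y, f) = 2*Y/(Y + f) (V(Y, f) = (2*Y)/(Y + f) = 2*Y/(Y + f))
V(-20, -14)*N(14) - 68 = (2*(-20)/(-20 - 14))*(-1 - 1*14) - 68 = (2*(-20)/(-34))*(-1 - 14) - 68 = (2*(-20)*(-1/34))*(-15) - 68 = (20/17)*(-15) - 68 = -300/17 - 68 = -1456/17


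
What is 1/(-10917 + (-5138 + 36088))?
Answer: 1/20033 ≈ 4.9918e-5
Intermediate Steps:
1/(-10917 + (-5138 + 36088)) = 1/(-10917 + 30950) = 1/20033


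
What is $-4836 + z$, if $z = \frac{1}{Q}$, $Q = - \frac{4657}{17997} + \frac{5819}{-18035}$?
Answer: $- \frac{912943245663}{188713538} \approx -4837.7$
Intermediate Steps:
$Q = - \frac{188713538}{324575895}$ ($Q = \left(-4657\right) \frac{1}{17997} + 5819 \left(- \frac{1}{18035}\right) = - \frac{4657}{17997} - \frac{5819}{18035} = - \frac{188713538}{324575895} \approx -0.58142$)
$z = - \frac{324575895}{188713538}$ ($z = \frac{1}{- \frac{188713538}{324575895}} = - \frac{324575895}{188713538} \approx -1.7199$)
$-4836 + z = -4836 - \frac{324575895}{188713538} = - \frac{912943245663}{188713538}$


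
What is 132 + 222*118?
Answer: 26328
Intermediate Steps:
132 + 222*118 = 132 + 26196 = 26328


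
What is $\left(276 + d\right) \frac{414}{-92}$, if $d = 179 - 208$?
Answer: $- \frac{2223}{2} \approx -1111.5$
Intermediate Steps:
$d = -29$
$\left(276 + d\right) \frac{414}{-92} = \left(276 - 29\right) \frac{414}{-92} = 247 \cdot 414 \left(- \frac{1}{92}\right) = 247 \left(- \frac{9}{2}\right) = - \frac{2223}{2}$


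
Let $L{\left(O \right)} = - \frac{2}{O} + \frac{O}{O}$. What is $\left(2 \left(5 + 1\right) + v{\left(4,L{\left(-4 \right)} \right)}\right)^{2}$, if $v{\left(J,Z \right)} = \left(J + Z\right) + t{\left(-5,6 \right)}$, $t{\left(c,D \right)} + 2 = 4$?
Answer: $\frac{1521}{4} \approx 380.25$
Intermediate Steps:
$t{\left(c,D \right)} = 2$ ($t{\left(c,D \right)} = -2 + 4 = 2$)
$L{\left(O \right)} = 1 - \frac{2}{O}$ ($L{\left(O \right)} = - \frac{2}{O} + 1 = 1 - \frac{2}{O}$)
$v{\left(J,Z \right)} = 2 + J + Z$ ($v{\left(J,Z \right)} = \left(J + Z\right) + 2 = 2 + J + Z$)
$\left(2 \left(5 + 1\right) + v{\left(4,L{\left(-4 \right)} \right)}\right)^{2} = \left(2 \left(5 + 1\right) + \left(2 + 4 + \frac{-2 - 4}{-4}\right)\right)^{2} = \left(2 \cdot 6 + \left(2 + 4 - - \frac{3}{2}\right)\right)^{2} = \left(12 + \left(2 + 4 + \frac{3}{2}\right)\right)^{2} = \left(12 + \frac{15}{2}\right)^{2} = \left(\frac{39}{2}\right)^{2} = \frac{1521}{4}$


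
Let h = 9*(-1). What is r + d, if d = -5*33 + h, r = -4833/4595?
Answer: -804363/4595 ≈ -175.05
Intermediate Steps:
h = -9
r = -4833/4595 (r = -4833*1/4595 = -4833/4595 ≈ -1.0518)
d = -174 (d = -5*33 - 9 = -165 - 9 = -174)
r + d = -4833/4595 - 174 = -804363/4595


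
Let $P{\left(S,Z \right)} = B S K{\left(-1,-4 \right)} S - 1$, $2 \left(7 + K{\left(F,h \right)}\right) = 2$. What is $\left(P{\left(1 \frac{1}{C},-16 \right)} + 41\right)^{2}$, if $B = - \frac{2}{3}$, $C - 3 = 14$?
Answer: $\frac{133726096}{83521} \approx 1601.1$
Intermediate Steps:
$C = 17$ ($C = 3 + 14 = 17$)
$K{\left(F,h \right)} = -6$ ($K{\left(F,h \right)} = -7 + \frac{1}{2} \cdot 2 = -7 + 1 = -6$)
$B = - \frac{2}{3}$ ($B = \left(-2\right) \frac{1}{3} = - \frac{2}{3} \approx -0.66667$)
$P{\left(S,Z \right)} = -1 + 4 S^{2}$ ($P{\left(S,Z \right)} = - \frac{2 S \left(-6\right) S}{3} - 1 = - \frac{2 - 6 S S}{3} - 1 = - \frac{2 \left(- 6 S^{2}\right)}{3} - 1 = 4 S^{2} - 1 = -1 + 4 S^{2}$)
$\left(P{\left(1 \frac{1}{C},-16 \right)} + 41\right)^{2} = \left(\left(-1 + 4 \left(1 \cdot \frac{1}{17}\right)^{2}\right) + 41\right)^{2} = \left(\left(-1 + \frac{4}{289}\right) + 41\right)^{2} = \left(- \frac{285}{289} + 41\right)^{2} = \left(\frac{11564}{289}\right)^{2} = \frac{133726096}{83521}$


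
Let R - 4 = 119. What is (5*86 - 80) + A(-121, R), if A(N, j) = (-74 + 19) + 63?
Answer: 358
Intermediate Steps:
R = 123 (R = 4 + 119 = 123)
A(N, j) = 8 (A(N, j) = -55 + 63 = 8)
(5*86 - 80) + A(-121, R) = (5*86 - 80) + 8 = (430 - 80) + 8 = 350 + 8 = 358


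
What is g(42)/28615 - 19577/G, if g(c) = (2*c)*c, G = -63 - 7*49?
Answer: 561628223/11617690 ≈ 48.343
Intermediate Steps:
G = -406 (G = -63 - 343 = -406)
g(c) = 2*c**2
g(42)/28615 - 19577/G = (2*42**2)/28615 - 19577/(-406) = (2*1764)*(1/28615) - 19577*(-1/406) = 3528*(1/28615) + 19577/406 = 3528/28615 + 19577/406 = 561628223/11617690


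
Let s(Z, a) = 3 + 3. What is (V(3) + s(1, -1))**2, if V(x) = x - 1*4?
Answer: 25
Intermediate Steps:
s(Z, a) = 6
V(x) = -4 + x (V(x) = x - 4 = -4 + x)
(V(3) + s(1, -1))**2 = ((-4 + 3) + 6)**2 = (-1 + 6)**2 = 5**2 = 25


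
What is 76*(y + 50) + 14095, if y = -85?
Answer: 11435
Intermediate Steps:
76*(y + 50) + 14095 = 76*(-85 + 50) + 14095 = 76*(-35) + 14095 = -2660 + 14095 = 11435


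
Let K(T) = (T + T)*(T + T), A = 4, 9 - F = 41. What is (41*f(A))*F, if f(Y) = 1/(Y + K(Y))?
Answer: -328/17 ≈ -19.294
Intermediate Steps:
F = -32 (F = 9 - 1*41 = 9 - 41 = -32)
K(T) = 4*T**2 (K(T) = (2*T)*(2*T) = 4*T**2)
f(Y) = 1/(Y + 4*Y**2)
(41*f(A))*F = (41*(1/(4*(1 + 4*4))))*(-32) = (41*(1/(4*(1 + 16))))*(-32) = (41*((1/4)/17))*(-32) = (41*((1/4)*(1/17)))*(-32) = (41*(1/68))*(-32) = (41/68)*(-32) = -328/17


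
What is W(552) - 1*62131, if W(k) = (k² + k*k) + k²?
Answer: 851981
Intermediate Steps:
W(k) = 3*k² (W(k) = (k² + k²) + k² = 2*k² + k² = 3*k²)
W(552) - 1*62131 = 3*552² - 1*62131 = 3*304704 - 62131 = 914112 - 62131 = 851981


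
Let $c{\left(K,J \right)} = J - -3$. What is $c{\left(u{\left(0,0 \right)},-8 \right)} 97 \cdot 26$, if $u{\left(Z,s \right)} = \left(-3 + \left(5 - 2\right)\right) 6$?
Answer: $-12610$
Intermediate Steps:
$u{\left(Z,s \right)} = 0$ ($u{\left(Z,s \right)} = \left(-3 + 3\right) 6 = 0 \cdot 6 = 0$)
$c{\left(K,J \right)} = 3 + J$ ($c{\left(K,J \right)} = J + 3 = 3 + J$)
$c{\left(u{\left(0,0 \right)},-8 \right)} 97 \cdot 26 = \left(3 - 8\right) 97 \cdot 26 = \left(-5\right) 97 \cdot 26 = \left(-485\right) 26 = -12610$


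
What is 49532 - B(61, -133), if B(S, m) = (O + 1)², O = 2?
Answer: 49523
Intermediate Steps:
B(S, m) = 9 (B(S, m) = (2 + 1)² = 3² = 9)
49532 - B(61, -133) = 49532 - 1*9 = 49532 - 9 = 49523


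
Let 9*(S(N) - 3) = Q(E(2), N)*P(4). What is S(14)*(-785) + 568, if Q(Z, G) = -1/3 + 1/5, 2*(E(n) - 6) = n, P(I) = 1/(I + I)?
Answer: -192839/108 ≈ -1785.5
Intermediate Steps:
P(I) = 1/(2*I)
E(n) = 6 + n/2
Q(Z, G) = -2/15 (Q(Z, G) = -1*⅓ + 1*(⅕) = -⅓ + ⅕ = -2/15)
S(N) = 1619/540 (S(N) = 3 + (-1/(15*4))/9 = 3 + (-2/15*⅛)/9 = 3 + (⅑)*(-1/60) = 3 - 1/540 = 1619/540)
S(14)*(-785) + 568 = (1619/540)*(-785) + 568 = -254183/108 + 568 = -192839/108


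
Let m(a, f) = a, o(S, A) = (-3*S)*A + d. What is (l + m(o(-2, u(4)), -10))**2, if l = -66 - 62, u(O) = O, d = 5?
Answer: 9801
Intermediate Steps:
o(S, A) = 5 - 3*A*S (o(S, A) = (-3*S)*A + 5 = -3*A*S + 5 = 5 - 3*A*S)
l = -128
(l + m(o(-2, u(4)), -10))**2 = (-128 + (5 - 3*4*(-2)))**2 = (-128 + (5 + 24))**2 = (-128 + 29)**2 = (-99)**2 = 9801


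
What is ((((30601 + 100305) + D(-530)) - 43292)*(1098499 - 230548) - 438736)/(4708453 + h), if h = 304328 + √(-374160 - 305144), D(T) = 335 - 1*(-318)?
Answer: 384034125996065361/25127974033265 - 153221984362*I*√169826/25127974033265 ≈ 15283.0 - 2.5128*I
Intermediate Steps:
D(T) = 653 (D(T) = 335 + 318 = 653)
h = 304328 + 2*I*√169826 (h = 304328 + √(-679304) = 304328 + 2*I*√169826 ≈ 3.0433e+5 + 824.2*I)
((((30601 + 100305) + D(-530)) - 43292)*(1098499 - 230548) - 438736)/(4708453 + h) = ((((30601 + 100305) + 653) - 43292)*(1098499 - 230548) - 438736)/(4708453 + (304328 + 2*I*√169826)) = (((130906 + 653) - 43292)*867951 - 438736)/(5012781 + 2*I*√169826) = ((131559 - 43292)*867951 - 438736)/(5012781 + 2*I*√169826) = (88267*867951 - 438736)/(5012781 + 2*I*√169826) = (76611430917 - 438736)/(5012781 + 2*I*√169826) = 76610992181/(5012781 + 2*I*√169826)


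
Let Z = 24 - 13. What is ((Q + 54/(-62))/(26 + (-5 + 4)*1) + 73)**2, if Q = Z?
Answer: 3236358321/600625 ≈ 5388.3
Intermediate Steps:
Z = 11
Q = 11
((Q + 54/(-62))/(26 + (-5 + 4)*1) + 73)**2 = ((11 + 54/(-62))/(26 + (-5 + 4)*1) + 73)**2 = ((11 + 54*(-1/62))/(26 - 1*1) + 73)**2 = ((11 - 27/31)/(26 - 1) + 73)**2 = ((314/31)/25 + 73)**2 = ((314/31)*(1/25) + 73)**2 = (314/775 + 73)**2 = (56889/775)**2 = 3236358321/600625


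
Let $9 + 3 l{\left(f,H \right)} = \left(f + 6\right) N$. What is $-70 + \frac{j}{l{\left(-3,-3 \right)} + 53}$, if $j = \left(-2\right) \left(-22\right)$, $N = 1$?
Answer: $- \frac{3526}{51} \approx -69.137$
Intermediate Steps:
$l{\left(f,H \right)} = -1 + \frac{f}{3}$ ($l{\left(f,H \right)} = -3 + \frac{\left(f + 6\right) 1}{3} = -3 + \frac{\left(6 + f\right) 1}{3} = -3 + \frac{6 + f}{3} = -3 + \left(2 + \frac{f}{3}\right) = -1 + \frac{f}{3}$)
$j = 44$
$-70 + \frac{j}{l{\left(-3,-3 \right)} + 53} = -70 + \frac{1}{\left(-1 + \frac{1}{3} \left(-3\right)\right) + 53} \cdot 44 = -70 + \frac{1}{\left(-1 - 1\right) + 53} \cdot 44 = -70 + \frac{1}{-2 + 53} \cdot 44 = -70 + \frac{1}{51} \cdot 44 = -70 + \frac{44}{51} = - \frac{3526}{51}$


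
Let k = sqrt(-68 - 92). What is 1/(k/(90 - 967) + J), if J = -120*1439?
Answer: -3320329893/573354565923244 + 877*I*sqrt(10)/5733545659232440 ≈ -5.7911e-6 + 4.837e-13*I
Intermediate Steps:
k = 4*I*sqrt(10) (k = sqrt(-160) = 4*I*sqrt(10) ≈ 12.649*I)
J = -172680
1/(k/(90 - 967) + J) = 1/((4*I*sqrt(10))/(90 - 967) - 172680) = 1/((4*I*sqrt(10))/(-877) - 172680) = 1/((4*I*sqrt(10))*(-1/877) - 172680) = 1/(-4*I*sqrt(10)/877 - 172680) = 1/(-172680 - 4*I*sqrt(10)/877)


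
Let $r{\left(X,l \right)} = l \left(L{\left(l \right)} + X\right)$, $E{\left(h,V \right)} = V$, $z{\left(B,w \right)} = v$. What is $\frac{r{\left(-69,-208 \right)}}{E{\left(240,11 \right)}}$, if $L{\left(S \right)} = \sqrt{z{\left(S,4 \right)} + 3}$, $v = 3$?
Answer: $\frac{14352}{11} - \frac{208 \sqrt{6}}{11} \approx 1258.4$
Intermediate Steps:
$z{\left(B,w \right)} = 3$
$L{\left(S \right)} = \sqrt{6}$ ($L{\left(S \right)} = \sqrt{3 + 3} = \sqrt{6}$)
$r{\left(X,l \right)} = l \left(X + \sqrt{6}\right)$ ($r{\left(X,l \right)} = l \left(\sqrt{6} + X\right) = l \left(X + \sqrt{6}\right)$)
$\frac{r{\left(-69,-208 \right)}}{E{\left(240,11 \right)}} = \frac{\left(-208\right) \left(-69 + \sqrt{6}\right)}{11} = \left(14352 - 208 \sqrt{6}\right) \frac{1}{11} = \frac{14352}{11} - \frac{208 \sqrt{6}}{11}$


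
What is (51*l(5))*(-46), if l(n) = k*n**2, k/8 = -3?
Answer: 1407600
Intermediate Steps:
k = -24 (k = 8*(-3) = -24)
l(n) = -24*n**2
(51*l(5))*(-46) = (51*(-24*5**2))*(-46) = (51*(-24*25))*(-46) = (51*(-600))*(-46) = -30600*(-46) = 1407600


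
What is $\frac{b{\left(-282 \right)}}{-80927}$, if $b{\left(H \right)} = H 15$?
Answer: $\frac{4230}{80927} \approx 0.052269$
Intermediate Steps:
$b{\left(H \right)} = 15 H$
$\frac{b{\left(-282 \right)}}{-80927} = \frac{15 \left(-282\right)}{-80927} = \left(-4230\right) \left(- \frac{1}{80927}\right) = \frac{4230}{80927}$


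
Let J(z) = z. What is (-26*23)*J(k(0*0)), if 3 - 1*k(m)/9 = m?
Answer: -16146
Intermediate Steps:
k(m) = 27 - 9*m
(-26*23)*J(k(0*0)) = (-26*23)*(27 - 0*0) = -598*(27 - 9*0) = -598*(27 + 0) = -598*27 = -16146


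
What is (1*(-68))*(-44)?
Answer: 2992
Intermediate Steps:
(1*(-68))*(-44) = -68*(-44) = 2992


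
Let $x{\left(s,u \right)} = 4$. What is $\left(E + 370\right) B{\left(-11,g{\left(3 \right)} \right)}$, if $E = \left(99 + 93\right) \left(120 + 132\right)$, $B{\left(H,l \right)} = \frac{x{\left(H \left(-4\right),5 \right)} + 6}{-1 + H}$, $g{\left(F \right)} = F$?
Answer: $- \frac{121885}{3} \approx -40628.0$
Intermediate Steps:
$B{\left(H,l \right)} = \frac{10}{-1 + H}$ ($B{\left(H,l \right)} = \frac{4 + 6}{-1 + H} = \frac{10}{-1 + H}$)
$E = 48384$ ($E = 192 \cdot 252 = 48384$)
$\left(E + 370\right) B{\left(-11,g{\left(3 \right)} \right)} = \left(48384 + 370\right) \frac{10}{-1 - 11} = 48754 \frac{10}{-12} = 48754 \cdot 10 \left(- \frac{1}{12}\right) = 48754 \left(- \frac{5}{6}\right) = - \frac{121885}{3}$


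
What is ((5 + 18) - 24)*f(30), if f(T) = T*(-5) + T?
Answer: 120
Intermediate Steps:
f(T) = -4*T (f(T) = -5*T + T = -4*T)
((5 + 18) - 24)*f(30) = ((5 + 18) - 24)*(-4*30) = (23 - 24)*(-120) = -1*(-120) = 120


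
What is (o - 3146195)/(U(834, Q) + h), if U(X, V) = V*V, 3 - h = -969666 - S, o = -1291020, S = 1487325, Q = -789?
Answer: -887443/615903 ≈ -1.4409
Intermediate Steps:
h = 2456994 (h = 3 - (-969666 - 1*1487325) = 3 - (-969666 - 1487325) = 3 - 1*(-2456991) = 3 + 2456991 = 2456994)
U(X, V) = V**2
(o - 3146195)/(U(834, Q) + h) = (-1291020 - 3146195)/((-789)**2 + 2456994) = -4437215/(622521 + 2456994) = -4437215/3079515 = -4437215*1/3079515 = -887443/615903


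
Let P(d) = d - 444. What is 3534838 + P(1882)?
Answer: 3536276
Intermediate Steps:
P(d) = -444 + d
3534838 + P(1882) = 3534838 + (-444 + 1882) = 3534838 + 1438 = 3536276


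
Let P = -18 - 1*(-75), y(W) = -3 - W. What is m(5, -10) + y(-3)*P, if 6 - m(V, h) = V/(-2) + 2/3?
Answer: 47/6 ≈ 7.8333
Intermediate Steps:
m(V, h) = 16/3 + V/2 (m(V, h) = 6 - (V/(-2) + 2/3) = 6 - (V*(-½) + 2*(⅓)) = 6 - (-V/2 + ⅔) = 6 - (⅔ - V/2) = 6 + (-⅔ + V/2) = 16/3 + V/2)
P = 57 (P = -18 + 75 = 57)
m(5, -10) + y(-3)*P = (16/3 + (½)*5) + (-3 - 1*(-3))*57 = (16/3 + 5/2) + (-3 + 3)*57 = 47/6 + 0*57 = 47/6 + 0 = 47/6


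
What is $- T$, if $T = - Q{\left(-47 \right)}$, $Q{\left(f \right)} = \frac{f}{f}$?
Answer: $1$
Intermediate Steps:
$Q{\left(f \right)} = 1$
$T = -1$ ($T = \left(-1\right) 1 = -1$)
$- T = \left(-1\right) \left(-1\right) = 1$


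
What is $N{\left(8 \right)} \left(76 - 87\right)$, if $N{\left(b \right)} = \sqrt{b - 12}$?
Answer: $- 22 i \approx - 22.0 i$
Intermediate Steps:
$N{\left(b \right)} = \sqrt{-12 + b}$
$N{\left(8 \right)} \left(76 - 87\right) = \sqrt{-12 + 8} \left(76 - 87\right) = \sqrt{-4} \left(-11\right) = 2 i \left(-11\right) = - 22 i$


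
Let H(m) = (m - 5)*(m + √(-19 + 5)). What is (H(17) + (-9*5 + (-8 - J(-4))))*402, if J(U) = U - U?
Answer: 60702 + 4824*I*√14 ≈ 60702.0 + 18050.0*I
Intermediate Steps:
J(U) = 0
H(m) = (-5 + m)*(m + I*√14) (H(m) = (-5 + m)*(m + √(-14)) = (-5 + m)*(m + I*√14))
(H(17) + (-9*5 + (-8 - J(-4))))*402 = ((17² - 5*17 - 5*I*√14 + I*17*√14) + (-9*5 + (-8 - 1*0)))*402 = ((289 - 85 - 5*I*√14 + 17*I*√14) + (-45 + (-8 + 0)))*402 = ((204 + 12*I*√14) + (-45 - 8))*402 = ((204 + 12*I*√14) - 53)*402 = (151 + 12*I*√14)*402 = 60702 + 4824*I*√14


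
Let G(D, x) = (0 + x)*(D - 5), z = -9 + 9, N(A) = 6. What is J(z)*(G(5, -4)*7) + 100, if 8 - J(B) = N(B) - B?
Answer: 100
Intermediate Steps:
z = 0
G(D, x) = x*(-5 + D)
J(B) = 2 + B (J(B) = 8 - (6 - B) = 8 + (-6 + B) = 2 + B)
J(z)*(G(5, -4)*7) + 100 = (2 + 0)*(-4*(-5 + 5)*7) + 100 = 2*(-4*0*7) + 100 = 2*(0*7) + 100 = 2*0 + 100 = 0 + 100 = 100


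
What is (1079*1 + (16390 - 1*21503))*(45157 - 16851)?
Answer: -114186404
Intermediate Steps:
(1079*1 + (16390 - 1*21503))*(45157 - 16851) = (1079 + (16390 - 21503))*28306 = (1079 - 5113)*28306 = -4034*28306 = -114186404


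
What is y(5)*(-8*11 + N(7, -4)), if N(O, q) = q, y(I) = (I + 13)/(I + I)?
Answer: -828/5 ≈ -165.60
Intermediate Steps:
y(I) = (13 + I)/(2*I) (y(I) = (13 + I)/((2*I)) = (13 + I)*(1/(2*I)) = (13 + I)/(2*I))
y(5)*(-8*11 + N(7, -4)) = ((½)*(13 + 5)/5)*(-8*11 - 4) = ((½)*(⅕)*18)*(-88 - 4) = (9/5)*(-92) = -828/5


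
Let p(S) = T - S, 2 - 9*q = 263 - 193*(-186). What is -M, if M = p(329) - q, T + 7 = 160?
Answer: -11525/3 ≈ -3841.7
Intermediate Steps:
q = -12053/3 (q = 2/9 - (263 - 193*(-186))/9 = 2/9 - (263 + 35898)/9 = 2/9 - 1/9*36161 = 2/9 - 36161/9 = -12053/3 ≈ -4017.7)
T = 153 (T = -7 + 160 = 153)
p(S) = 153 - S
M = 11525/3 (M = (153 - 1*329) - 1*(-12053/3) = (153 - 329) + 12053/3 = -176 + 12053/3 = 11525/3 ≈ 3841.7)
-M = -1*11525/3 = -11525/3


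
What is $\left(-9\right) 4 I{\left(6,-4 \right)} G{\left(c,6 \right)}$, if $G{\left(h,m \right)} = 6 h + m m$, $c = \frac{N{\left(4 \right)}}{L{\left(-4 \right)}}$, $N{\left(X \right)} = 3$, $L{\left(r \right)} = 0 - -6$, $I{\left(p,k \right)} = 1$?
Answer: $-1404$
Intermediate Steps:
$L{\left(r \right)} = 6$ ($L{\left(r \right)} = 0 + 6 = 6$)
$c = \frac{1}{2}$ ($c = \frac{3}{6} = 3 \cdot \frac{1}{6} = \frac{1}{2} \approx 0.5$)
$G{\left(h,m \right)} = m^{2} + 6 h$ ($G{\left(h,m \right)} = 6 h + m^{2} = m^{2} + 6 h$)
$\left(-9\right) 4 I{\left(6,-4 \right)} G{\left(c,6 \right)} = \left(-9\right) 4 \cdot 1 \left(6^{2} + 6 \cdot \frac{1}{2}\right) = \left(-36\right) 1 \left(36 + 3\right) = \left(-36\right) 39 = -1404$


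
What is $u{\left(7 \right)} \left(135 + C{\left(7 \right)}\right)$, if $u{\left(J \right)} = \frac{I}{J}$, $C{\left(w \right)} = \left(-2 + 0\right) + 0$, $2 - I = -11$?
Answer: $247$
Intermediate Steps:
$I = 13$ ($I = 2 - -11 = 2 + 11 = 13$)
$C{\left(w \right)} = -2$ ($C{\left(w \right)} = -2 + 0 = -2$)
$u{\left(J \right)} = \frac{13}{J}$
$u{\left(7 \right)} \left(135 + C{\left(7 \right)}\right) = \frac{13}{7} \left(135 - 2\right) = 13 \cdot \frac{1}{7} \cdot 133 = \frac{13}{7} \cdot 133 = 247$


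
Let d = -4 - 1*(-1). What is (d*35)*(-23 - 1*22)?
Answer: 4725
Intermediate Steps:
d = -3 (d = -4 + 1 = -3)
(d*35)*(-23 - 1*22) = (-3*35)*(-23 - 1*22) = -105*(-23 - 22) = -105*(-45) = 4725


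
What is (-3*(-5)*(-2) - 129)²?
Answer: 25281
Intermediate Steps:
(-3*(-5)*(-2) - 129)² = (15*(-2) - 129)² = (-30 - 129)² = (-159)² = 25281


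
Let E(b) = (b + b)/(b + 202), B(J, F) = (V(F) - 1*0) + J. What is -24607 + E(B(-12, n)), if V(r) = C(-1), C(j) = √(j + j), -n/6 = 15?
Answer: (-24605*√2 + 4675354*I)/(√2 - 190*I) ≈ -24607.0 + 0.015826*I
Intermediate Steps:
n = -90 (n = -6*15 = -90)
C(j) = √2*√j (C(j) = √(2*j) = √2*√j)
V(r) = I*√2 (V(r) = √2*√(-1) = √2*I = I*√2)
B(J, F) = J + I*√2 (B(J, F) = (I*√2 - 1*0) + J = (I*√2 + 0) + J = I*√2 + J = J + I*√2)
E(b) = 2*b/(202 + b) (E(b) = (2*b)/(202 + b) = 2*b/(202 + b))
-24607 + E(B(-12, n)) = -24607 + 2*(-12 + I*√2)/(202 + (-12 + I*√2)) = -24607 + 2*(-12 + I*√2)/(190 + I*√2)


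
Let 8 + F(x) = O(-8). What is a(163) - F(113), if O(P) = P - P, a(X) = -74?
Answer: -66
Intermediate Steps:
O(P) = 0
F(x) = -8 (F(x) = -8 + 0 = -8)
a(163) - F(113) = -74 - 1*(-8) = -74 + 8 = -66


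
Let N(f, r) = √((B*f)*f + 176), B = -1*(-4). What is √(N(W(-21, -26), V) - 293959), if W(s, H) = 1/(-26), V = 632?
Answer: √(-49679071 + 39*√3305)/13 ≈ 542.17*I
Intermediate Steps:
B = 4
W(s, H) = -1/26
N(f, r) = √(176 + 4*f²) (N(f, r) = √((4*f)*f + 176) = √(4*f² + 176) = √(176 + 4*f²))
√(N(W(-21, -26), V) - 293959) = √(2*√(44 + (-1/26)²) - 293959) = √(2*√(44 + 1/676) - 293959) = √(2*√(29745/676) - 293959) = √(2*(3*√3305/26) - 293959) = √(3*√3305/13 - 293959) = √(-293959 + 3*√3305/13)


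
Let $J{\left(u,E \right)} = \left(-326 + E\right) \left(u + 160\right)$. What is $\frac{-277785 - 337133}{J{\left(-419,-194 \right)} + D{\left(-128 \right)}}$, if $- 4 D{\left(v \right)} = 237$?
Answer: $- \frac{2459672}{538483} \approx -4.5678$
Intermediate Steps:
$J{\left(u,E \right)} = \left(-326 + E\right) \left(160 + u\right)$
$D{\left(v \right)} = - \frac{237}{4}$ ($D{\left(v \right)} = \left(- \frac{1}{4}\right) 237 = - \frac{237}{4}$)
$\frac{-277785 - 337133}{J{\left(-419,-194 \right)} + D{\left(-128 \right)}} = \frac{-277785 - 337133}{\left(-52160 - -136594 + 160 \left(-194\right) - -81286\right) - \frac{237}{4}} = - \frac{614918}{\left(-52160 + 136594 - 31040 + 81286\right) - \frac{237}{4}} = - \frac{614918}{134680 - \frac{237}{4}} = - \frac{614918}{\frac{538483}{4}} = \left(-614918\right) \frac{4}{538483} = - \frac{2459672}{538483}$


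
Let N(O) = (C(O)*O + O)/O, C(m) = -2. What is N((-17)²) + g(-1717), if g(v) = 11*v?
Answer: -18888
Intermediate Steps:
N(O) = -1 (N(O) = (-2*O + O)/O = (-O)/O = -1)
N((-17)²) + g(-1717) = -1 + 11*(-1717) = -1 - 18887 = -18888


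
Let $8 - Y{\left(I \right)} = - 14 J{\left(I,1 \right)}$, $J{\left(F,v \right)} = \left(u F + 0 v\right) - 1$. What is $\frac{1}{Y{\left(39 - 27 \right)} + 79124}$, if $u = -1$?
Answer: $\frac{1}{78950} \approx 1.2666 \cdot 10^{-5}$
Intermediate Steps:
$J{\left(F,v \right)} = -1 - F$ ($J{\left(F,v \right)} = \left(- F + 0 v\right) - 1 = \left(- F + 0\right) - 1 = - F - 1 = -1 - F$)
$Y{\left(I \right)} = -6 - 14 I$ ($Y{\left(I \right)} = 8 - - 14 \left(-1 - I\right) = 8 - \left(14 + 14 I\right) = -6 - 14 I$)
$\frac{1}{Y{\left(39 - 27 \right)} + 79124} = \frac{1}{\left(-6 - 14 \left(39 - 27\right)\right) + 79124} = \frac{1}{\left(-6 - 168\right) + 79124} = \frac{1}{-174 + 79124} = \frac{1}{78950}$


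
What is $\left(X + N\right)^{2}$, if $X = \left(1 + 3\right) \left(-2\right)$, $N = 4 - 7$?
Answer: $121$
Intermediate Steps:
$N = -3$ ($N = 4 - 7 = -3$)
$X = -8$ ($X = 4 \left(-2\right) = -8$)
$\left(X + N\right)^{2} = \left(-8 - 3\right)^{2} = \left(-11\right)^{2} = 121$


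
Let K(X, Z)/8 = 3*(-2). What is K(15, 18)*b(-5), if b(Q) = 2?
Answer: -96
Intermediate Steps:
K(X, Z) = -48 (K(X, Z) = 8*(3*(-2)) = 8*(-6) = -48)
K(15, 18)*b(-5) = -48*2 = -96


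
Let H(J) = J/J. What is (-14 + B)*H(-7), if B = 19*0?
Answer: -14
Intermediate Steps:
H(J) = 1
B = 0
(-14 + B)*H(-7) = (-14 + 0)*1 = -14*1 = -14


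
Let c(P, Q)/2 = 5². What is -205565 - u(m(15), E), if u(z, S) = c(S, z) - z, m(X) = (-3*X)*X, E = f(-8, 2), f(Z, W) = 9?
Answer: -206290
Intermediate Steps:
E = 9
c(P, Q) = 50 (c(P, Q) = 2*5² = 2*25 = 50)
m(X) = -3*X²
u(z, S) = 50 - z
-205565 - u(m(15), E) = -205565 - (50 - (-3)*15²) = -205565 - (50 - (-3)*225) = -205565 - (50 - 1*(-675)) = -205565 - (50 + 675) = -205565 - 1*725 = -205565 - 725 = -206290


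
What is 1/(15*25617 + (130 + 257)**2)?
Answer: 1/534024 ≈ 1.8726e-6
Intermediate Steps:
1/(15*25617 + (130 + 257)**2) = 1/(384255 + 387**2) = 1/(384255 + 149769) = 1/534024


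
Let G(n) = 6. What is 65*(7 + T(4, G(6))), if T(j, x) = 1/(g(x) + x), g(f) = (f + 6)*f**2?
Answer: 199355/438 ≈ 455.15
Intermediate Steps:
g(f) = f**2*(6 + f) (g(f) = (6 + f)*f**2 = f**2*(6 + f))
T(j, x) = 1/(x + x**2*(6 + x)) (T(j, x) = 1/(x**2*(6 + x) + x) = 1/(x + x**2*(6 + x)))
65*(7 + T(4, G(6))) = 65*(7 + 1/(6*(1 + 6*(6 + 6)))) = 65*(7 + 1/(6*(1 + 6*12))) = 65*(7 + 1/(6*(1 + 72))) = 65*(7 + (1/6)/73) = 65*(7 + (1/6)*(1/73)) = 65*(7 + 1/438) = 65*(3067/438) = 199355/438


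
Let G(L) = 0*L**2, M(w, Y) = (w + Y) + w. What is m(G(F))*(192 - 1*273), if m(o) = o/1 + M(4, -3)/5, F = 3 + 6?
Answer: -81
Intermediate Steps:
M(w, Y) = Y + 2*w (M(w, Y) = (Y + w) + w = Y + 2*w)
F = 9
G(L) = 0
m(o) = 1 + o (m(o) = o/1 + (-3 + 2*4)/5 = o*1 + (-3 + 8)*(1/5) = o + 5*(1/5) = o + 1 = 1 + o)
m(G(F))*(192 - 1*273) = (1 + 0)*(192 - 1*273) = 1*(192 - 273) = 1*(-81) = -81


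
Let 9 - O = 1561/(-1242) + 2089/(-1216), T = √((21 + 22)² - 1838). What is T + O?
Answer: 9042581/755136 + √11 ≈ 15.291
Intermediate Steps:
T = √11 (T = √(43² - 1838) = √(1849 - 1838) = √11 ≈ 3.3166)
O = 9042581/755136 (O = 9 - (1561/(-1242) + 2089/(-1216)) = 9 - (1561*(-1/1242) + 2089*(-1/1216)) = 9 - (-1561/1242 - 2089/1216) = 9 - 1*(-2246357/755136) = 9 + 2246357/755136 = 9042581/755136 ≈ 11.975)
T + O = √11 + 9042581/755136 = 9042581/755136 + √11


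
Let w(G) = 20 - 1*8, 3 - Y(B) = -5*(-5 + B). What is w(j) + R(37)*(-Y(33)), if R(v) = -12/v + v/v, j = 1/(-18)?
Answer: -3131/37 ≈ -84.622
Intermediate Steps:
j = -1/18 ≈ -0.055556
Y(B) = -22 + 5*B (Y(B) = 3 - (-5)*(-5 + B) = 3 - (25 - 5*B) = 3 + (-25 + 5*B) = -22 + 5*B)
w(G) = 12 (w(G) = 20 - 8 = 12)
R(v) = 1 - 12/v (R(v) = -12/v + 1 = 1 - 12/v)
w(j) + R(37)*(-Y(33)) = 12 + ((-12 + 37)/37)*(-(-22 + 5*33)) = 12 + ((1/37)*25)*(-(-22 + 165)) = 12 + 25*(-1*143)/37 = 12 + (25/37)*(-143) = 12 - 3575/37 = -3131/37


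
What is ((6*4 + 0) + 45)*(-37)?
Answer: -2553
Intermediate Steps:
((6*4 + 0) + 45)*(-37) = ((24 + 0) + 45)*(-37) = (24 + 45)*(-37) = 69*(-37) = -2553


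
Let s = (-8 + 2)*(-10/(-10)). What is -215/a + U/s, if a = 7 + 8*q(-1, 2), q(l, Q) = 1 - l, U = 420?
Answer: -1825/23 ≈ -79.348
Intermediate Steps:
s = -6 (s = -(-60)*(-1)/10 = -6*1 = -6)
a = 23 (a = 7 + 8*(1 - 1*(-1)) = 7 + 8*(1 + 1) = 7 + 8*2 = 7 + 16 = 23)
-215/a + U/s = -215/23 + 420/(-6) = -215*1/23 + 420*(-⅙) = -215/23 - 70 = -1825/23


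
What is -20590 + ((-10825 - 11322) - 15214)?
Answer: -57951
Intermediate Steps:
-20590 + ((-10825 - 11322) - 15214) = -20590 + (-22147 - 15214) = -20590 - 37361 = -57951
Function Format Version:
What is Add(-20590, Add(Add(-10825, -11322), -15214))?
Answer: -57951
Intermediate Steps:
Add(-20590, Add(Add(-10825, -11322), -15214)) = Add(-20590, Add(-22147, -15214)) = Add(-20590, -37361) = -57951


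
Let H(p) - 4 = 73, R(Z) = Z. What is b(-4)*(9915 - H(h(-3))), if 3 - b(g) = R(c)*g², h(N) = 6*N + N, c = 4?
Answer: -600118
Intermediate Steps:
h(N) = 7*N
H(p) = 77 (H(p) = 4 + 73 = 77)
b(g) = 3 - 4*g²
b(-4)*(9915 - H(h(-3))) = (3 - 4*(-4)²)*(9915 - 1*77) = (3 - 4*16)*(9915 - 77) = (3 - 64)*9838 = -61*9838 = -600118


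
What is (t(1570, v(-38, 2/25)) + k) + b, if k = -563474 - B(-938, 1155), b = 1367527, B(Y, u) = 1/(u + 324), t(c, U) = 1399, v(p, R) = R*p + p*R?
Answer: 1191263507/1479 ≈ 8.0545e+5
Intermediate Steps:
v(p, R) = 2*R*p (v(p, R) = R*p + R*p = 2*R*p)
B(Y, u) = 1/(324 + u)
k = -833378047/1479 (k = -563474 - 1/(324 + 1155) = -563474 - 1/1479 = -833378047/1479 ≈ -5.6347e+5)
(t(1570, v(-38, 2/25)) + k) + b = (1399 - 833378047/1479) + 1367527 = -831308926/1479 + 1367527 = 1191263507/1479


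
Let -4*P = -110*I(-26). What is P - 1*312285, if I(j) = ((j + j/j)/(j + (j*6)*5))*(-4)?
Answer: -125852230/403 ≈ -3.1229e+5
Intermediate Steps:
I(j) = -4*(1 + j)/(31*j) (I(j) = ((j + 1)/(j + (6*j)*5))*(-4) = ((1 + j)/(j + 30*j))*(-4) = ((1 + j)/((31*j)))*(-4) = ((1 + j)*(1/(31*j)))*(-4) = ((1 + j)/(31*j))*(-4) = -4*(1 + j)/(31*j))
P = -1375/403 (P = -(-55)*(4/31)*(-1 - 1*(-26))/(-26)/2 = -(-55)*(4/31)*(-1/26)*(-1 + 26)/2 = -(-55)*(4/31)*(-1/26)*25/2 = -(-55)*(-50)/(2*403) = -¼*5500/403 = -1375/403 ≈ -3.4119)
P - 1*312285 = -1375/403 - 1*312285 = -1375/403 - 312285 = -125852230/403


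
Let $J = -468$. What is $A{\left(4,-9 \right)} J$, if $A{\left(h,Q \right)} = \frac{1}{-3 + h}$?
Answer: $-468$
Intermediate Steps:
$A{\left(4,-9 \right)} J = \frac{1}{-3 + 4} \left(-468\right) = 1^{-1} \left(-468\right) = 1 \left(-468\right) = -468$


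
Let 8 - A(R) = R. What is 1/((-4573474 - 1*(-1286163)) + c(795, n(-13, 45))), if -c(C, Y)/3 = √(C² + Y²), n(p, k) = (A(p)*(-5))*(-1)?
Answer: -3287311/10806407823271 + 45*√2858/10806407823271 ≈ -3.0398e-7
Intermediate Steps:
A(R) = 8 - R
n(p, k) = 40 - 5*p (n(p, k) = ((8 - p)*(-5))*(-1) = (-40 + 5*p)*(-1) = 40 - 5*p)
c(C, Y) = -3*√(C² + Y²)
1/((-4573474 - 1*(-1286163)) + c(795, n(-13, 45))) = 1/((-4573474 - 1*(-1286163)) - 3*√(795² + (40 - 5*(-13))²)) = 1/((-4573474 + 1286163) - 3*√(632025 + (40 + 65)²)) = 1/(-3287311 - 3*√(632025 + 105²)) = 1/(-3287311 - 3*√(632025 + 11025)) = 1/(-3287311 - 45*√2858)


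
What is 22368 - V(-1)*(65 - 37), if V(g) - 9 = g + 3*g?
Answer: 22228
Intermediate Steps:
V(g) = 9 + 4*g (V(g) = 9 + (g + 3*g) = 9 + 4*g)
22368 - V(-1)*(65 - 37) = 22368 - (9 + 4*(-1))*(65 - 37) = 22368 - (9 - 4)*28 = 22368 - 5*28 = 22368 - 1*140 = 22368 - 140 = 22228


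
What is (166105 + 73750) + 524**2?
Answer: 514431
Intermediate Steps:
(166105 + 73750) + 524**2 = 239855 + 274576 = 514431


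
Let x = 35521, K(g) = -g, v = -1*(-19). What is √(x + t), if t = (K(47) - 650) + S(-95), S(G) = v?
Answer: √34843 ≈ 186.66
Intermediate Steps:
v = 19
S(G) = 19
t = -678 (t = (-1*47 - 650) + 19 = (-47 - 650) + 19 = -697 + 19 = -678)
√(x + t) = √(35521 - 678) = √34843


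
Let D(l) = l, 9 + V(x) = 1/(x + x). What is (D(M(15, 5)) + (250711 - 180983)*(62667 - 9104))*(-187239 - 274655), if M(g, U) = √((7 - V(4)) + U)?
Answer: -1725100586036416 - 230947*√334/2 ≈ -1.7251e+15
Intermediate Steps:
V(x) = -9 + 1/(2*x) (V(x) = -9 + 1/(x + x) = -9 + 1/(2*x))
M(g, U) = √(127/8 + U) (M(g, U) = √((7 - (-9 + (½)/4)) + U) = √((7 - (-9 + (½)*(¼))) + U) = √((7 - (-9 + ⅛)) + U) = √((7 - 1*(-71/8)) + U) = √((7 + 71/8) + U) = √(127/8 + U))
(D(M(15, 5)) + (250711 - 180983)*(62667 - 9104))*(-187239 - 274655) = (√(254 + 16*5)/4 + (250711 - 180983)*(62667 - 9104))*(-187239 - 274655) = (√(254 + 80)/4 + 69728*53563)*(-461894) = (√334/4 + 3734840864)*(-461894) = (3734840864 + √334/4)*(-461894) = -1725100586036416 - 230947*√334/2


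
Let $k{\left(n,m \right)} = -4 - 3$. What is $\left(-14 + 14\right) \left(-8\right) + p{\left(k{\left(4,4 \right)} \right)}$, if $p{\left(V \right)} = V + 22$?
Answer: $15$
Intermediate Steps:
$k{\left(n,m \right)} = -7$ ($k{\left(n,m \right)} = -4 - 3 = -7$)
$p{\left(V \right)} = 22 + V$
$\left(-14 + 14\right) \left(-8\right) + p{\left(k{\left(4,4 \right)} \right)} = \left(-14 + 14\right) \left(-8\right) + \left(22 - 7\right) = 0 \left(-8\right) + 15 = 0 + 15 = 15$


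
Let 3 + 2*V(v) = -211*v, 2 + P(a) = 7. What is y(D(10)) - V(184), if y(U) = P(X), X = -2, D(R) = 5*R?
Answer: 38837/2 ≈ 19419.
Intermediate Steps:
P(a) = 5 (P(a) = -2 + 7 = 5)
y(U) = 5
V(v) = -3/2 - 211*v/2 (V(v) = -3/2 + (-211*v)/2 = -3/2 - 211*v/2)
y(D(10)) - V(184) = 5 - (-3/2 - 211/2*184) = 5 - (-3/2 - 19412) = 5 - 1*(-38827/2) = 5 + 38827/2 = 38837/2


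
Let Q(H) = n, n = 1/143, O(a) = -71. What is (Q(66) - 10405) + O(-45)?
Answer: -1498067/143 ≈ -10476.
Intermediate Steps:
n = 1/143 ≈ 0.0069930
Q(H) = 1/143
(Q(66) - 10405) + O(-45) = (1/143 - 10405) - 71 = -1487914/143 - 71 = -1498067/143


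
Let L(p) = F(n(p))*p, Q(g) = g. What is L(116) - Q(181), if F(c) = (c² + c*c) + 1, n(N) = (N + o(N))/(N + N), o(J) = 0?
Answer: -7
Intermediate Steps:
n(N) = ½ (n(N) = (N + 0)/(N + N) = N/((2*N)) = N*(1/(2*N)) = ½)
F(c) = 1 + 2*c² (F(c) = (c² + c²) + 1 = 2*c² + 1 = 1 + 2*c²)
L(p) = 3*p/2 (L(p) = (1 + 2*(½)²)*p = (1 + 2*(¼))*p = (1 + ½)*p = 3*p/2)
L(116) - Q(181) = (3/2)*116 - 1*181 = 174 - 181 = -7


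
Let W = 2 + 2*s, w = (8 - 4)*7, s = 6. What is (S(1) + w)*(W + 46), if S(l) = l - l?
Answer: 1680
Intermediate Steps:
S(l) = 0
w = 28 (w = 4*7 = 28)
W = 14 (W = 2 + 2*6 = 2 + 12 = 14)
(S(1) + w)*(W + 46) = (0 + 28)*(14 + 46) = 28*60 = 1680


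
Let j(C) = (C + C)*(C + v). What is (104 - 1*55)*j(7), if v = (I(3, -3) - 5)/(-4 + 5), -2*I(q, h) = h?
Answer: 2401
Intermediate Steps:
I(q, h) = -h/2
v = -7/2 (v = (-½*(-3) - 5)/(-4 + 5) = (3/2 - 5)/1 = -7/2*1 = -7/2 ≈ -3.5000)
j(C) = 2*C*(-7/2 + C) (j(C) = (C + C)*(C - 7/2) = (2*C)*(-7/2 + C) = 2*C*(-7/2 + C))
(104 - 1*55)*j(7) = (104 - 1*55)*(7*(-7 + 2*7)) = (104 - 55)*(7*(-7 + 14)) = 49*(7*7) = 49*49 = 2401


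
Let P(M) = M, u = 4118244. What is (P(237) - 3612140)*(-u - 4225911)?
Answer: 30138278476965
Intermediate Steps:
(P(237) - 3612140)*(-u - 4225911) = (237 - 3612140)*(-1*4118244 - 4225911) = -3611903*(-4118244 - 4225911) = -3611903*(-8344155) = 30138278476965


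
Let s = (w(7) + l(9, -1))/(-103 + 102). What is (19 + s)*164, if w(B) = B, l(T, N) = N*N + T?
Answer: 328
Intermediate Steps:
l(T, N) = T + N² (l(T, N) = N² + T = T + N²)
s = -17 (s = (7 + (9 + (-1)²))/(-103 + 102) = (7 + (9 + 1))/(-1) = (7 + 10)*(-1) = 17*(-1) = -17)
(19 + s)*164 = (19 - 17)*164 = 2*164 = 328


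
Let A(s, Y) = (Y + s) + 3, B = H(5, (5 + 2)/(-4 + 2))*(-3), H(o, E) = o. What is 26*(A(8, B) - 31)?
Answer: -910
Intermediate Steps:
B = -15 (B = 5*(-3) = -15)
A(s, Y) = 3 + Y + s
26*(A(8, B) - 31) = 26*((3 - 15 + 8) - 31) = 26*(-4 - 31) = 26*(-35) = -910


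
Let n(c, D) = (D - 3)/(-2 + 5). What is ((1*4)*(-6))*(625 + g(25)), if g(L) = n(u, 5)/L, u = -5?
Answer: -375016/25 ≈ -15001.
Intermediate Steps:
n(c, D) = -1 + D/3 (n(c, D) = (-3 + D)/3 = (-3 + D)*(⅓) = -1 + D/3)
g(L) = 2/(3*L) (g(L) = (-1 + (⅓)*5)/L = (-1 + 5/3)/L = 2/(3*L))
((1*4)*(-6))*(625 + g(25)) = ((1*4)*(-6))*(625 + (⅔)/25) = (4*(-6))*(625 + (⅔)*(1/25)) = -24*(625 + 2/75) = -24*46877/75 = -375016/25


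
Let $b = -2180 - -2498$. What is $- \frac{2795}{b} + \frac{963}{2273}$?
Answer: $- \frac{6046801}{722814} \approx -8.3656$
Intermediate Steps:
$b = 318$ ($b = -2180 + 2498 = 318$)
$- \frac{2795}{b} + \frac{963}{2273} = - \frac{2795}{318} + \frac{963}{2273} = - \frac{6046801}{722814}$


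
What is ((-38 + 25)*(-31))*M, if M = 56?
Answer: 22568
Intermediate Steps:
((-38 + 25)*(-31))*M = ((-38 + 25)*(-31))*56 = -13*(-31)*56 = 403*56 = 22568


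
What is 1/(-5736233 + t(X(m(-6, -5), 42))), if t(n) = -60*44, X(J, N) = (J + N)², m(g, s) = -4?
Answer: -1/5738873 ≈ -1.7425e-7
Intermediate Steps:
t(n) = -2640
1/(-5736233 + t(X(m(-6, -5), 42))) = 1/(-5736233 - 2640) = 1/(-5738873) = -1/5738873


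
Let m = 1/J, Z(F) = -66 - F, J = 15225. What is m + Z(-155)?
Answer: 1355026/15225 ≈ 89.000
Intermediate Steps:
m = 1/15225 ≈ 6.5681e-5
m + Z(-155) = 1/15225 + (-66 - 1*(-155)) = 1/15225 + (-66 + 155) = 1/15225 + 89 = 1355026/15225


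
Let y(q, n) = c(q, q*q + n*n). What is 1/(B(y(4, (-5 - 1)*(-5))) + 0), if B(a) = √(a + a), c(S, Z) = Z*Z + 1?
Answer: √1678114/1678114 ≈ 0.00077195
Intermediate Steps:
c(S, Z) = 1 + Z² (c(S, Z) = Z² + 1 = 1 + Z²)
y(q, n) = 1 + (n² + q²)² (y(q, n) = 1 + (q*q + n*n)² = 1 + (q² + n²)² = 1 + (n² + q²)²)
B(a) = √2*√a (B(a) = √(2*a) = √2*√a)
1/(B(y(4, (-5 - 1)*(-5))) + 0) = 1/(√2*√(1 + (((-5 - 1)*(-5))² + 4²)²) + 0) = 1/(√2*√(1 + ((-6*(-5))² + 16)²) + 0) = 1/(√2*√(1 + (30² + 16)²) + 0) = 1/(√2*√(1 + (900 + 16)²) + 0) = 1/(√2*√(1 + 916²) + 0) = 1/(√2*√(1 + 839056) + 0) = 1/(√2*√839057 + 0) = 1/(√1678114 + 0) = 1/(√1678114) = √1678114/1678114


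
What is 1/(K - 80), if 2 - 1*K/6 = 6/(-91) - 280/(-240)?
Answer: -91/6789 ≈ -0.013404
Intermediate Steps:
K = 491/91 (K = 12 - 6*(6/(-91) - 280/(-240)) = 12 - 6*(6*(-1/91) - 280*(-1/240)) = 12 - 6*(-6/91 + 7/6) = 12 - 6*601/546 = 12 - 601/91 = 491/91 ≈ 5.3956)
1/(K - 80) = 1/(491/91 - 80) = 1/(-6789/91) = -91/6789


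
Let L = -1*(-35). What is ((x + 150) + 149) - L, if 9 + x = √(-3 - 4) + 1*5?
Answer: 260 + I*√7 ≈ 260.0 + 2.6458*I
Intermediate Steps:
x = -4 + I*√7 (x = -9 + (√(-3 - 4) + 1*5) = -9 + (√(-7) + 5) = -9 + (I*√7 + 5) = -9 + (5 + I*√7) = -4 + I*√7 ≈ -4.0 + 2.6458*I)
L = 35
((x + 150) + 149) - L = (((-4 + I*√7) + 150) + 149) - 1*35 = ((146 + I*√7) + 149) - 35 = (295 + I*√7) - 35 = 260 + I*√7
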